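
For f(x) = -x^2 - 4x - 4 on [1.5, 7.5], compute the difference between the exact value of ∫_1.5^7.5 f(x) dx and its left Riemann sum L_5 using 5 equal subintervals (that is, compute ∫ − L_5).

Exact integral: ∫_1.5^7.5 f(x) dx = -271.5.
L_5 = -226.14.
Error = -271.5 − (-226.14) = -45.36.

-45.36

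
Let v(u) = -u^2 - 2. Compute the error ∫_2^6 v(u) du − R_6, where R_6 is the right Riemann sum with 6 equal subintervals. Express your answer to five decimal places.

10.96296

Exact integral: ∫_2^6 v(u) du ≈ -77.3333333.
R_6 ≈ -88.2962963.
Error ≈ -77.3333333 − (-88.2962963) ≈ 10.96296.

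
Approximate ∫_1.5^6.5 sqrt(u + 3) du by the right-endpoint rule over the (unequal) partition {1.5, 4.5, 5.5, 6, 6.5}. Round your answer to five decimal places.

14.17242

Subinterval widths: 3, 1, 0.5, 0.5.
Right endpoints: 4.5, 5.5, 6, 6.5.
f(4.5) ≈ 2.73861, f(5.5) ≈ 2.91548, f(6) ≈ 3.00000, f(6.5) ≈ 3.08221.
Sum = Σ Δu_i · f(u_i).
Sum ≈ 14.17242.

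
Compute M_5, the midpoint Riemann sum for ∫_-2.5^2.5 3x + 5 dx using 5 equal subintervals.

Δx = (2.5 − (-2.5))/5 = 1.
Midpoints: -2, -1, 0, 1, 2.
f(-2) = -1, f(-1) = 2, f(0) = 5, f(1) = 8, f(2) = 11.
Sum = Δx · [f(-2) + f(-1) + f(0) + f(1) + f(2)].
Sum = 25.

25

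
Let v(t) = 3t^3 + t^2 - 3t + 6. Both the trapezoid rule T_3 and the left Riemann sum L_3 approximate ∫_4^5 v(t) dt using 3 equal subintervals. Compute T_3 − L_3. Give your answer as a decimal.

31.5

T_3 ≈ 290.3518519.
L_3 ≈ 258.8518519.
T_3 − L_3 = 31.5.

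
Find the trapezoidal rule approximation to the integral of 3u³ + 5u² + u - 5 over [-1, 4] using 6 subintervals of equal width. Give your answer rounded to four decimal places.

Δu = (4 − (-1))/6 = 5/6.
f(-1) = -4, f(-1/6) = -121/24, f(2/3) = -11/9, f(1.5) = 17.875, f(7/3) = 188/3, f(19/6) = 10337/72, f(4) = 271.
T_6 = (Δu/2)·[f(u_0) + 2f(u_1) + ... + 2f(u_{5}) + f(u_6)].
Sum ≈ 292.7894.

292.7894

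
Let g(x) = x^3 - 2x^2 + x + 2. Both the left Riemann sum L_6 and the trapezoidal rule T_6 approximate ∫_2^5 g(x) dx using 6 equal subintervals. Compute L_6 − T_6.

L_6 = 72.3125.
T_6 = 91.8125.
L_6 − T_6 = -19.5.

-19.5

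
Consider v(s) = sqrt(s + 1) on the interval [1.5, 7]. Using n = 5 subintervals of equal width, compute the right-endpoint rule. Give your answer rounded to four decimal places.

Δs = (7 − 1.5)/5 = 1.1.
Right endpoints: 2.6, 3.7, 4.8, 5.9, 7.
v(2.6) ≈ 1.8974, v(3.7) ≈ 2.1679, v(4.8) ≈ 2.4083, v(5.9) ≈ 2.6268, v(7) ≈ 2.8284.
Sum = Δs · [v(2.6) + v(3.7) + v(4.8) + v(5.9) + v(7)].
Sum ≈ 13.1217.

13.1217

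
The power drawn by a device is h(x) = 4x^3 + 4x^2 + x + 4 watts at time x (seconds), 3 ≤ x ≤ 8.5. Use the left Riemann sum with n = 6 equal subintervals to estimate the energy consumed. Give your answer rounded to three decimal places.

Δx = (8.5 − 3)/6 = 11/12.
Left endpoints: 3, 47/12, 29/6, 5.75, 20/3, 91/12.
h(3) = 151, h(47/12) = 133751/432, h(29/6) = 14956/27, h(5.75) = 902.4375, h(20/3) = 37088/27, h(91/12) = 857947/432.
Sum = Δx · [h(3) + h(47/12) + h(29/6) + ...].
Sum ≈ 4836.874.

4836.874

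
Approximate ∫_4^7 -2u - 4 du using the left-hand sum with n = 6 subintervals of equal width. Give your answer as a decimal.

-43.5

Δu = (7 − 4)/6 = 0.5.
Left endpoints: 4, 4.5, 5, 5.5, 6, 6.5.
f(4) = -12, f(4.5) = -13, f(5) = -14, f(5.5) = -15, f(6) = -16, f(6.5) = -17.
Sum = Δu · [f(4) + f(4.5) + f(5) + ...].
Sum = -43.5.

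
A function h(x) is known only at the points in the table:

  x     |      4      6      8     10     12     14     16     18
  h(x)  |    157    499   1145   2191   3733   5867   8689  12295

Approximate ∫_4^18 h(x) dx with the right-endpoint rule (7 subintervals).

Δx = 2.
Sum = 2·[499 + 1145 + 2191 + 3733 + 5867 + 8689 + 12295] = 68838.

68838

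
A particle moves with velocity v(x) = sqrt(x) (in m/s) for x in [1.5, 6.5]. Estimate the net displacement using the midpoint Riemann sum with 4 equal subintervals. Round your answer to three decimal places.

Δx = (6.5 − 1.5)/4 = 1.25.
Midpoints: 2.125, 3.375, 4.625, 5.875.
v(2.125) ≈ 1.458, v(3.375) ≈ 1.837, v(4.625) ≈ 2.151, v(5.875) ≈ 2.424.
Sum = Δx · [v(2.125) + v(3.375) + v(4.625) + v(5.875)].
Sum ≈ 9.837.

9.837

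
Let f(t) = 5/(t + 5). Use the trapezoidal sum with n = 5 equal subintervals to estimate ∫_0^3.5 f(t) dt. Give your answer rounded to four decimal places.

2.6585

Δt = (3.5 − 0)/5 = 0.7.
f(0) = 1, f(0.7) = 50/57, f(1.4) = 0.78125, f(2.1) = 50/71, f(2.8) = 25/39, f(3.5) = 10/17.
T_5 = (Δt/2)·[f(t_0) + 2f(t_1) + ... + 2f(t_{4}) + f(t_5)].
Sum ≈ 2.6585.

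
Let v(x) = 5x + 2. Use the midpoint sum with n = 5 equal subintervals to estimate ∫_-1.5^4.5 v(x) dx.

57

Δx = (4.5 − (-1.5))/5 = 1.2.
Midpoints: -0.9, 0.3, 1.5, 2.7, 3.9.
v(-0.9) = -2.5, v(0.3) = 3.5, v(1.5) = 9.5, v(2.7) = 15.5, v(3.9) = 21.5.
Sum = Δx · [v(-0.9) + v(0.3) + v(1.5) + v(2.7) + v(3.9)].
Sum = 57.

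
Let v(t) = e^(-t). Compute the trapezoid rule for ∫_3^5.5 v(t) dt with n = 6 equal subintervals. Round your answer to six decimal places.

0.046360

Δt = (5.5 − 3)/6 = 5/12.
v(3) ≈ 0.049787, v(41/12) ≈ 0.032822, v(23/6) ≈ 0.021637, v(4.25) ≈ 0.014264, v(14/3) ≈ 0.009404, v(61/12) ≈ 0.006199, v(5.5) ≈ 0.004087.
T_6 = (Δt/2)·[v(t_0) + 2v(t_1) + ... + 2v(t_{5}) + v(t_6)].
Sum ≈ 0.046360.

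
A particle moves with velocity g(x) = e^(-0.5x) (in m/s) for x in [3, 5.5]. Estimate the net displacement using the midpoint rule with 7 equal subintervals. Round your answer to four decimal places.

Δx = (5.5 − 3)/7 = 5/14.
Midpoints: 89/28, 99/28, 109/28, 4.25, 129/28, 139/28, 149/28.
g(89/28) ≈ 0.2041, g(99/28) ≈ 0.1707, g(109/28) ≈ 0.1428, g(4.25) ≈ 0.1194, g(129/28) ≈ 0.0999, g(139/28) ≈ 0.0836, g(149/28) ≈ 0.0699.
Sum = Δx · [g(89/28) + g(99/28) + g(109/28) + ...].
Sum ≈ 0.3180.

0.3180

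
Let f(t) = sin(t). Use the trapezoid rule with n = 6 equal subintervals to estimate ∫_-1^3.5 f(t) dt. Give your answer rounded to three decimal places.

Δt = (3.5 − (-1))/6 = 0.75.
f(-1) ≈ -0.841, f(-0.25) ≈ -0.247, f(0.5) ≈ 0.479, f(1.25) ≈ 0.949, f(2) ≈ 0.909, f(2.75) ≈ 0.382, f(3.5) ≈ -0.351.
T_6 = (Δt/2)·[f(t_0) + 2f(t_1) + ... + 2f(t_{5}) + f(t_6)].
Sum ≈ 1.407.

1.407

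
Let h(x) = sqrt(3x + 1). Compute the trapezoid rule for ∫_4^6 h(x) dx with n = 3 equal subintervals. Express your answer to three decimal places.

Δx = (6 − 4)/3 = 2/3.
h(4) ≈ 3.606, h(14/3) ≈ 3.873, h(16/3) ≈ 4.123, h(6) ≈ 4.359.
T_3 = (Δx/2)·[h(x_0) + 2h(x_1) + 2h(x_2) + h(x_3)].
Sum ≈ 7.986.

7.986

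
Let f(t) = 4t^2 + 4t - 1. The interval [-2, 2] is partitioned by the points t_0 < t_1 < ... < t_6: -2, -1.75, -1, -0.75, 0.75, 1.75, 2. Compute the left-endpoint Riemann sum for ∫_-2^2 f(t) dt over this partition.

10.875

Subinterval widths: 0.25, 0.75, 0.25, 1.5, 1, 0.25.
Left endpoints: -2, -1.75, -1, -0.75, 0.75, 1.75.
f(-2) = 7, f(-1.75) = 4.25, f(-1) = -1, f(-0.75) = -1.75, f(0.75) = 4.25, f(1.75) = 18.25.
Sum = Σ Δt_i · f(t_i).
Sum = 10.875.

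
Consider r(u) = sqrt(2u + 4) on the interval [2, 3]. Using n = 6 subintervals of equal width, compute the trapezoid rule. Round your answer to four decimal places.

Δu = (3 − 2)/6 = 1/6.
r(2) ≈ 2.8284, r(13/6) ≈ 2.8868, r(7/3) ≈ 2.9439, r(2.5) ≈ 3.0000, r(8/3) ≈ 3.0551, r(17/6) ≈ 3.1091, r(3) ≈ 3.1623.
T_6 = (Δu/2)·[r(u_0) + 2r(u_1) + ... + 2r(u_{5}) + r(u_6)].
Sum ≈ 2.9984.

2.9984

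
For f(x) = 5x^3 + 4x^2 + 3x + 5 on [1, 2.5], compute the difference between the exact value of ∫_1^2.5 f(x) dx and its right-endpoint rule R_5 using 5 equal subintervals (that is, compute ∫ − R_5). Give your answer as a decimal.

-15.474375

Exact integral: ∫_1^2.5 f(x) dx = 82.453125.
R_5 = 97.9275.
Error = 82.453125 − 97.9275 = -15.474375.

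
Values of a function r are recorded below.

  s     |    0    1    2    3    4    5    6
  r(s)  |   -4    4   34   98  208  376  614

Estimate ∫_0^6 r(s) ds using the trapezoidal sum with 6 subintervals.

1025

Δs = 1.
T_6 = (1/2)·[(-4) + 2·4 + 2·34 + 2·98 + 2·208 + 2·376 + 614] = 1025.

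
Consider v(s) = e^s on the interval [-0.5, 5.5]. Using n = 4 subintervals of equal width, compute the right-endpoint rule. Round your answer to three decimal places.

Δs = (5.5 − (-0.5))/4 = 1.5.
Right endpoints: 1, 2.5, 4, 5.5.
v(1) ≈ 2.718, v(2.5) ≈ 12.182, v(4) ≈ 54.598, v(5.5) ≈ 244.692.
Sum = Δs · [v(1) + v(2.5) + v(4) + v(5.5)].
Sum ≈ 471.286.

471.286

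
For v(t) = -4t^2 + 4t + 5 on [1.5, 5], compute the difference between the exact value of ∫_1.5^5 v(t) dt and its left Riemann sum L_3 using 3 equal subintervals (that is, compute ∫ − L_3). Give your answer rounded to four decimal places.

-41.7407

Exact integral: ∫_1.5^5 v(t) dt ≈ -99.166667.
L_3 ≈ -57.425926.
Error ≈ -99.166667 − (-57.425926) ≈ -41.7407.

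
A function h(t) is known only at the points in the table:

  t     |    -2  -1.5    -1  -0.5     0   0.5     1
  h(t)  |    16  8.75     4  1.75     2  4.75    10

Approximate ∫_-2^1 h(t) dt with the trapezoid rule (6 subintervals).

17.125

Δt = 0.5.
T_6 = (0.5/2)·[16 + 2·8.75 + 2·4 + 2·1.75 + 2·2 + 2·4.75 + 10] = 17.125.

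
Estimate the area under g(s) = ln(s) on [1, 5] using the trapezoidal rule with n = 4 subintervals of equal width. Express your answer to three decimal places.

Δs = (5 − 1)/4 = 1.
g(1) ≈ 0.000, g(2) ≈ 0.693, g(3) ≈ 1.099, g(4) ≈ 1.386, g(5) ≈ 1.609.
T_4 = (Δs/2)·[g(s_0) + 2g(s_1) + 2g(s_2) + 2g(s_3) + g(s_4)].
Sum ≈ 3.983.

3.983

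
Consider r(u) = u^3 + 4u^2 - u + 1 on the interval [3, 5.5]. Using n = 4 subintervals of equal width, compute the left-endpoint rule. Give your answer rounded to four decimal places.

319.6143

Δu = (5.5 − 3)/4 = 0.625.
Left endpoints: 3, 3.625, 4.25, 4.875.
r(3) = 61, r(3.625) = 49957/512, r(4.25) = 145.765625, r(4.875) = 106007/512.
Sum = Δu · [r(3) + r(3.625) + r(4.25) + r(4.875)].
Sum ≈ 319.6143.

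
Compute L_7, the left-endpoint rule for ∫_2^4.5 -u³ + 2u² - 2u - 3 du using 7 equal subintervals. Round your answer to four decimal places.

-57.3278

Δu = (4.5 − 2)/7 = 5/14.
Left endpoints: 2, 33/14, 19/7, 43/14, 24/7, 53/14, 29/7.
f(2) = -7, f(33/14) = -26613/2744, f(19/7) = -4696/343, f(43/14) = -52823/2744, f(24/7) = -9141/343, f(53/14) = -99233/2744, f(29/7) = -16486/343.
Sum = Δu · [f(2) + f(33/14) + f(19/7) + ...].
Sum ≈ -57.3278.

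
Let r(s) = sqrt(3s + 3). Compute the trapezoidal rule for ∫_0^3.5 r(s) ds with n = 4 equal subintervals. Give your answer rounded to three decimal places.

9.839

Δs = (3.5 − 0)/4 = 0.875.
r(0) ≈ 1.732, r(0.875) ≈ 2.372, r(1.75) ≈ 2.872, r(2.625) ≈ 3.298, r(3.5) ≈ 3.674.
T_4 = (Δs/2)·[r(s_0) + 2r(s_1) + 2r(s_2) + 2r(s_3) + r(s_4)].
Sum ≈ 9.839.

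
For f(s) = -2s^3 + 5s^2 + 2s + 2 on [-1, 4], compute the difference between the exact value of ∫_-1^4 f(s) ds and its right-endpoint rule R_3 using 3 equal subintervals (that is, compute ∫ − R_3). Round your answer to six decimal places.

46.759259

Exact integral: ∫_-1^4 f(s) ds ≈ 5.83333333.
R_3 ≈ -40.92592593.
Error ≈ 5.83333333 − (-40.92592593) ≈ 46.759259.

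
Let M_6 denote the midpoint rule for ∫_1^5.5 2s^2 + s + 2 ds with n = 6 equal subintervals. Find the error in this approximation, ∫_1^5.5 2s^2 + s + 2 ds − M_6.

0.421875

Exact integral: ∫_1^5.5 f(s) ds = 133.875.
M_6 = 133.453125.
Error = 133.875 − 133.453125 = 0.421875.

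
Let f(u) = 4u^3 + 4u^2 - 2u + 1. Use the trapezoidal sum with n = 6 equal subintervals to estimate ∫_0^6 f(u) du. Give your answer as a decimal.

Δu = (6 − 0)/6 = 1.
f(0) = 1, f(1) = 7, f(2) = 45, f(3) = 139, f(4) = 313, f(5) = 591, f(6) = 997.
T_6 = (Δu/2)·[f(u_0) + 2f(u_1) + ... + 2f(u_{5}) + f(u_6)].
Sum = 1594.

1594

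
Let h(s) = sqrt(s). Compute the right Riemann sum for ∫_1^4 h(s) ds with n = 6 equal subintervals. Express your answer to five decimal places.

4.91149

Δs = (4 − 1)/6 = 0.5.
Right endpoints: 1.5, 2, 2.5, 3, 3.5, 4.
h(1.5) ≈ 1.22474, h(2) ≈ 1.41421, h(2.5) ≈ 1.58114, h(3) ≈ 1.73205, h(3.5) ≈ 1.87083, h(4) ≈ 2.00000.
Sum = Δs · [h(1.5) + h(2) + h(2.5) + ...].
Sum ≈ 4.91149.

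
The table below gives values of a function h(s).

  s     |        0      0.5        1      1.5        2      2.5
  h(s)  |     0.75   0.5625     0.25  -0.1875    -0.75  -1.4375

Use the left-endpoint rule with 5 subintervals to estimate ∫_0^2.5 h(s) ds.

0.3125

Δs = 0.5.
Sum = 0.5·[0.75 + 0.5625 + 0.25 + (-0.1875) + (-0.75)] = 0.3125.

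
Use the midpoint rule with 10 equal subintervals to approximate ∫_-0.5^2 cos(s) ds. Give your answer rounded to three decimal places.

1.392

Δs = (2 − (-0.5))/10 = 0.25.
Midpoints: -0.375, -0.125, 0.125, 0.375, 0.625, 0.875, 1.125, 1.375, 1.625, 1.875.
f(-0.375) ≈ 0.931, f(-0.125) ≈ 0.992, f(0.125) ≈ 0.992, f(0.375) ≈ 0.931, f(0.625) ≈ 0.811, f(0.875) ≈ 0.641, f(1.125) ≈ 0.431, f(1.375) ≈ 0.195, f(1.625) ≈ -0.054, f(1.875) ≈ -0.300.
Sum = Δs · [f(-0.375) + f(-0.125) + f(0.125) + ...].
Sum ≈ 1.392.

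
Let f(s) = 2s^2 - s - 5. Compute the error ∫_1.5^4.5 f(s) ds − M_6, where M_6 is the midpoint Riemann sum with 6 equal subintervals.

Exact integral: ∫_1.5^4.5 f(s) ds = 34.5.
M_6 = 34.375.
Error = 34.5 − 34.375 = 0.125.

0.125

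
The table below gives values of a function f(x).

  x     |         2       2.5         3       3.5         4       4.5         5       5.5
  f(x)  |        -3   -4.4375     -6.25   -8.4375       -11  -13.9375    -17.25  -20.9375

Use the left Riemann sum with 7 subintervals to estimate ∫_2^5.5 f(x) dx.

Δx = 0.5.
Sum = 0.5·[(-3) + (-4.4375) + (-6.25) + (-8.4375) + (-11) + (-13.9375) + (-17.25)] = -32.15625.

-32.15625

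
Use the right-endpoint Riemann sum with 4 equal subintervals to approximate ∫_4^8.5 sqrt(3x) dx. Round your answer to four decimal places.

Δx = (8.5 − 4)/4 = 1.125.
Right endpoints: 5.125, 6.25, 7.375, 8.5.
f(5.125) ≈ 3.9211, f(6.25) ≈ 4.3301, f(7.375) ≈ 4.7037, f(8.5) ≈ 5.0498.
Sum = Δx · [f(5.125) + f(6.25) + f(7.375) + f(8.5)].
Sum ≈ 20.2553.

20.2553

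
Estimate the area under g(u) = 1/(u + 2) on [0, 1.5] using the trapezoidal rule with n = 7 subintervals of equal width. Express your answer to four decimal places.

0.5603

Δu = (1.5 − 0)/7 = 3/14.
g(0) = 0.5, g(3/14) = 14/31, g(3/7) = 7/17, g(9/14) = 14/37, g(6/7) = 0.35, g(15/14) = 14/43, g(9/7) = 7/23, g(1.5) = 2/7.
T_7 = (Δu/2)·[g(u_0) + 2g(u_1) + ... + 2g(u_{6}) + g(u_7)].
Sum ≈ 0.5603.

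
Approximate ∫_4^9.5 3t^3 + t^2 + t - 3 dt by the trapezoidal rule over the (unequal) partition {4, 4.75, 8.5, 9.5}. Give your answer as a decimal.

6751.22265625

Subinterval widths: 0.75, 3.75, 1.
f(4) = 209, f(4.75) = 345.828125, f(8.5) = 1920.125, f(9.5) = 2668.875.
On each subinterval the trapezoid contributes (Δt_i/2)·[f(t_{i-1}) + f(t_i)].
Sum = 6751.22265625.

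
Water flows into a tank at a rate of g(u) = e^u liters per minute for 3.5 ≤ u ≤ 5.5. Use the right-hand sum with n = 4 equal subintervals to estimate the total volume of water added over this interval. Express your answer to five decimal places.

Δu = (5.5 − 3.5)/4 = 0.5.
Right endpoints: 4, 4.5, 5, 5.5.
g(4) ≈ 54.59815, g(4.5) ≈ 90.01713, g(5) ≈ 148.41316, g(5.5) ≈ 244.69193.
Sum = Δu · [g(4) + g(4.5) + g(5) + g(5.5)].
Sum ≈ 268.86019.

268.86019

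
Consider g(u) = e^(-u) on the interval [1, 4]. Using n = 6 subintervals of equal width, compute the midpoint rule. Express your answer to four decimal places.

Δu = (4 − 1)/6 = 0.5.
Midpoints: 1.25, 1.75, 2.25, 2.75, 3.25, 3.75.
g(1.25) ≈ 0.2865, g(1.75) ≈ 0.1738, g(2.25) ≈ 0.1054, g(2.75) ≈ 0.0639, g(3.25) ≈ 0.0388, g(3.75) ≈ 0.0235.
Sum = Δu · [g(1.25) + g(1.75) + g(2.25) + ...].
Sum ≈ 0.3459.

0.3459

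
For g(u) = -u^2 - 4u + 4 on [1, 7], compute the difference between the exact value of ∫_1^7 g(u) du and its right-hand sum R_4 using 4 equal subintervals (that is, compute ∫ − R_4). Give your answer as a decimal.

Exact integral: ∫_1^7 g(u) du = -186.
R_4 = -242.25.
Error = -186 − (-242.25) = 56.25.

56.25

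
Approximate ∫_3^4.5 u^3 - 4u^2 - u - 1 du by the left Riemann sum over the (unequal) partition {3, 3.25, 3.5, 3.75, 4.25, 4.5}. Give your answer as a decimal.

Subinterval widths: 0.25, 0.25, 0.25, 0.5, 0.25.
Left endpoints: 3, 3.25, 3.5, 3.75, 4.25.
f(3) = -13, f(3.25) = -12.171875, f(3.5) = -10.625, f(3.75) = -8.265625, f(4.25) = -0.734375.
Sum = Σ Δu_i · f(u_i).
Sum = -13.265625.

-13.265625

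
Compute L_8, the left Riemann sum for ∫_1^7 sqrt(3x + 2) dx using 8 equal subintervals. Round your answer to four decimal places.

Δx = (7 − 1)/8 = 0.75.
Left endpoints: 1, 1.75, 2.5, 3.25, 4, 4.75, 5.5, 6.25.
f(1) ≈ 2.2361, f(1.75) ≈ 2.6926, f(2.5) ≈ 3.0822, f(3.25) ≈ 3.4278, f(4) ≈ 3.7417, f(4.75) ≈ 4.0311, f(5.5) ≈ 4.3012, f(6.25) ≈ 4.5552.
Sum = Δx · [f(1) + f(1.75) + f(2.5) + ...].
Sum ≈ 21.0509.

21.0509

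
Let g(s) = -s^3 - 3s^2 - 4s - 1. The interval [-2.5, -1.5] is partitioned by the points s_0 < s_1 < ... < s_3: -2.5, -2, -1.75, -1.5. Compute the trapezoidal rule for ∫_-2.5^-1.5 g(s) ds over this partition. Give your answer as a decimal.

3.33984375

Subinterval widths: 0.5, 0.25, 0.25.
g(-2.5) = 5.875, g(-2) = 3, g(-1.75) = 2.171875, g(-1.5) = 1.625.
On each subinterval the trapezoid contributes (Δs_i/2)·[g(s_{i-1}) + g(s_i)].
Sum = 3.33984375.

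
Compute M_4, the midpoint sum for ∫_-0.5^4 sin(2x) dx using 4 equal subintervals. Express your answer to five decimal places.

0.42755

Δx = (4 − (-0.5))/4 = 1.125.
Midpoints: 0.0625, 1.1875, 2.3125, 3.4375.
f(0.0625) ≈ 0.12467, f(1.1875) ≈ 0.69369, f(2.3125) ≈ -0.99618, f(3.4375) ≈ 0.55787.
Sum = Δx · [f(0.0625) + f(1.1875) + f(2.3125) + f(3.4375)].
Sum ≈ 0.42755.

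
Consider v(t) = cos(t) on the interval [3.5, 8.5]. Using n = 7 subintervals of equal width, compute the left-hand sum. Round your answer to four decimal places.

0.9805

Δt = (8.5 − 3.5)/7 = 5/7.
Left endpoints: 3.5, 59/14, 69/14, 79/14, 89/14, 99/14, 109/14.
v(3.5) ≈ -0.9365, v(59/14) ≈ -0.4778, v(69/14) ≈ 0.2145, v(79/14) ≈ 0.8019, v(89/14) ≈ 0.9973, v(99/14) ≈ 0.7051, v(109/14) ≈ 0.0682.
Sum = Δt · [v(3.5) + v(59/14) + v(69/14) + ...].
Sum ≈ 0.9805.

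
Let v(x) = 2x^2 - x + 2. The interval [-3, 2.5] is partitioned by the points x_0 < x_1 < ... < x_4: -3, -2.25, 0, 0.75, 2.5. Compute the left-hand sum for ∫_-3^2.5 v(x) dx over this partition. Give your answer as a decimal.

55.25

Subinterval widths: 0.75, 2.25, 0.75, 1.75.
Left endpoints: -3, -2.25, 0, 0.75.
v(-3) = 23, v(-2.25) = 14.375, v(0) = 2, v(0.75) = 2.375.
Sum = Σ Δx_i · v(x_i).
Sum = 55.25.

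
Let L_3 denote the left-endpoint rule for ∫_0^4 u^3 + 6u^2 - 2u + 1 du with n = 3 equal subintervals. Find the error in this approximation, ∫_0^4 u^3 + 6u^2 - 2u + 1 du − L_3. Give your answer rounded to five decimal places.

Exact integral: ∫_0^4 f(u) du = 180.
L_3 ≈ 92.8888889.
Error ≈ 180 − 92.8888889 ≈ 87.11111.

87.11111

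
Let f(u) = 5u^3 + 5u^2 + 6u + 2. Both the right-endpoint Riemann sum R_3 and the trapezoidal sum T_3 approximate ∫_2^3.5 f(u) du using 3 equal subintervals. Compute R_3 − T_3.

R_3 = 312.5.
T_3 = 256.34375.
R_3 − T_3 = 56.15625.

56.15625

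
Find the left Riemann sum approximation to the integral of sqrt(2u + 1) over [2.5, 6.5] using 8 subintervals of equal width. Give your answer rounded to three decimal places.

12.236

Δu = (6.5 − 2.5)/8 = 0.5.
Left endpoints: 2.5, 3, 3.5, 4, 4.5, 5, 5.5, 6.
f(2.5) ≈ 2.449, f(3) ≈ 2.646, f(3.5) ≈ 2.828, f(4) ≈ 3.000, f(4.5) ≈ 3.162, f(5) ≈ 3.317, f(5.5) ≈ 3.464, f(6) ≈ 3.606.
Sum = Δu · [f(2.5) + f(3) + f(3.5) + ...].
Sum ≈ 12.236.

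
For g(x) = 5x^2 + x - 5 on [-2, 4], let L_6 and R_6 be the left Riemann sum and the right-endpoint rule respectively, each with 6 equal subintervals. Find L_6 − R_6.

L_6 = 68.
R_6 = 134.
L_6 − R_6 = -66.

-66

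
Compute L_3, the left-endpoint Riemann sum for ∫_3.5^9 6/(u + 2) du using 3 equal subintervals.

Δu = (9 − 3.5)/3 = 11/6.
Left endpoints: 3.5, 16/3, 43/6.
f(3.5) = 12/11, f(16/3) = 9/11, f(43/6) = 36/55.
Sum = Δu · [f(3.5) + f(16/3) + f(43/6)].
Sum = 4.7.

4.7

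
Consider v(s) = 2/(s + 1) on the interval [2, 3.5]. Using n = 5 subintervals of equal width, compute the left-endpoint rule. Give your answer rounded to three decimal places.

Δs = (3.5 − 2)/5 = 0.3.
Left endpoints: 2, 2.3, 2.6, 2.9, 3.2.
v(2) = 2/3, v(2.3) = 20/33, v(2.6) = 5/9, v(2.9) = 20/39, v(3.2) = 10/21.
Sum = Δs · [v(2) + v(2.3) + v(2.6) + v(2.9) + v(3.2)].
Sum ≈ 0.845.

0.845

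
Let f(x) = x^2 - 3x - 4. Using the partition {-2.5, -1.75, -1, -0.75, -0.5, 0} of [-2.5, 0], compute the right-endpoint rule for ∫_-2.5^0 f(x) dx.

Subinterval widths: 0.75, 0.75, 0.25, 0.25, 0.5.
Right endpoints: -1.75, -1, -0.75, -0.5, 0.
f(-1.75) = 4.3125, f(-1) = 0, f(-0.75) = -1.1875, f(-0.5) = -2.25, f(0) = -4.
Sum = Σ Δx_i · f(x_i).
Sum = 0.375.

0.375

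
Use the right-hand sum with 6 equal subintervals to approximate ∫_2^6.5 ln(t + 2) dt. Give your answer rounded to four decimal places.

Δt = (6.5 − 2)/6 = 0.75.
Right endpoints: 2.75, 3.5, 4.25, 5, 5.75, 6.5.
f(2.75) ≈ 1.5581, f(3.5) ≈ 1.7047, f(4.25) ≈ 1.8326, f(5) ≈ 1.9459, f(5.75) ≈ 2.0477, f(6.5) ≈ 2.1401.
Sum = Δt · [f(2.75) + f(3.5) + f(4.25) + ...].
Sum ≈ 8.4219.

8.4219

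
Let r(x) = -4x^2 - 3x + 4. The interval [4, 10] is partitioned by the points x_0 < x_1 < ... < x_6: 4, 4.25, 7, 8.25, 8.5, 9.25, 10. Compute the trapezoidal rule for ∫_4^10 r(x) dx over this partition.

Subinterval widths: 0.25, 2.75, 1.25, 0.25, 0.75, 0.75.
r(4) = -72, r(4.25) = -81, r(7) = -213, r(8.25) = -293, r(8.5) = -310.5, r(9.25) = -366, r(10) = -426.
On each subinterval the trapezoid contributes (Δx_i/2)·[r(x_{i-1}) + r(x_i)].
Sum = -1365.75.

-1365.75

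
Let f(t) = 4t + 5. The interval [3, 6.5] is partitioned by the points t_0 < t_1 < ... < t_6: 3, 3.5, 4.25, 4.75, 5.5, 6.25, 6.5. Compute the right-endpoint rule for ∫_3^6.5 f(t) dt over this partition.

Subinterval widths: 0.5, 0.75, 0.5, 0.75, 0.75, 0.25.
Right endpoints: 3.5, 4.25, 4.75, 5.5, 6.25, 6.5.
f(3.5) = 19, f(4.25) = 22, f(4.75) = 24, f(5.5) = 27, f(6.25) = 30, f(6.5) = 31.
Sum = Σ Δt_i · f(t_i).
Sum = 88.5.

88.5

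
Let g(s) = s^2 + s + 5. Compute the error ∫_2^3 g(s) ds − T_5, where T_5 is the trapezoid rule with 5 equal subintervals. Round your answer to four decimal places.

Exact integral: ∫_2^3 g(s) ds ≈ 13.833333.
T_5 = 13.84.
Error ≈ 13.833333 − 13.84 ≈ -0.0067.

-0.0067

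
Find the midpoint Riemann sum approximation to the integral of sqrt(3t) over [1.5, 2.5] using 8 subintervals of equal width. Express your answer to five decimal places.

Δt = (2.5 − 1.5)/8 = 0.125.
Midpoints: 1.5625, 1.6875, 1.8125, 1.9375, 2.0625, 2.1875, 2.3125, 2.4375.
f(1.5625) ≈ 2.16506, f(1.6875) ≈ 2.25000, f(1.8125) ≈ 2.33184, f(1.9375) ≈ 2.41091, f(2.0625) ≈ 2.48747, f(2.1875) ≈ 2.56174, f(2.3125) ≈ 2.63391, f(2.4375) ≈ 2.70416.
Sum = Δt · [f(1.5625) + f(1.6875) + f(1.8125) + ...].
Sum ≈ 2.44314.

2.44314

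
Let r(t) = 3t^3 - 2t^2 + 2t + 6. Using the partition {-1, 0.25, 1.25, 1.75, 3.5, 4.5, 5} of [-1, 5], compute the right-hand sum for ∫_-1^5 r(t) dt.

652.33203125

Subinterval widths: 1.25, 1, 0.5, 1.75, 1, 0.5.
Right endpoints: 0.25, 1.25, 1.75, 3.5, 4.5, 5.
r(0.25) = 6.421875, r(1.25) = 11.234375, r(1.75) = 19.453125, r(3.5) = 117.125, r(4.5) = 247.875, r(5) = 341.
Sum = Σ Δt_i · r(t_i).
Sum = 652.33203125.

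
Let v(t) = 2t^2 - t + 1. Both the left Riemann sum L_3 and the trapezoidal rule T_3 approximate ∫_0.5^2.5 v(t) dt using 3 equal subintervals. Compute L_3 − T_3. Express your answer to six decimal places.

L_3 ≈ 6.29629630.
T_3 ≈ 9.62962963.
L_3 − T_3 ≈ -3.333333.

-3.333333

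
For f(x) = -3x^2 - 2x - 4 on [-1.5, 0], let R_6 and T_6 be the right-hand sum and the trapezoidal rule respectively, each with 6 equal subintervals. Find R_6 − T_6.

0.46875

R_6 = -6.703125.
T_6 = -7.171875.
R_6 − T_6 = 0.46875.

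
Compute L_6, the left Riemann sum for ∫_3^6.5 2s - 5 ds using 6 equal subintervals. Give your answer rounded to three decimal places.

13.708

Δs = (6.5 − 3)/6 = 7/12.
Left endpoints: 3, 43/12, 25/6, 4.75, 16/3, 71/12.
f(3) = 1, f(43/12) = 13/6, f(25/6) = 10/3, f(4.75) = 4.5, f(16/3) = 17/3, f(71/12) = 41/6.
Sum = Δs · [f(3) + f(43/12) + f(25/6) + ...].
Sum ≈ 13.708.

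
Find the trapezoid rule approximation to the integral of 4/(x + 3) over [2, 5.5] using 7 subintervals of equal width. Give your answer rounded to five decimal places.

2.12469

Δx = (5.5 − 2)/7 = 0.5.
f(2) = 0.8, f(2.5) = 8/11, f(3) = 2/3, f(3.5) = 8/13, f(4) = 4/7, f(4.5) = 8/15, f(5) = 0.5, f(5.5) = 8/17.
T_7 = (Δx/2)·[f(x_0) + 2f(x_1) + ... + 2f(x_{6}) + f(x_7)].
Sum ≈ 2.12469.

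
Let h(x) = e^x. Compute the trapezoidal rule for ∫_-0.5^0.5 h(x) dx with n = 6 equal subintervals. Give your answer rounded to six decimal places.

1.044602

Δx = (0.5 − (-0.5))/6 = 1/6.
h(-0.5) ≈ 0.606531, h(-1/3) ≈ 0.716531, h(-1/6) ≈ 0.846482, h(0) ≈ 1.000000, h(1/6) ≈ 1.181360, h(1/3) ≈ 1.395612, h(0.5) ≈ 1.648721.
T_6 = (Δx/2)·[h(x_0) + 2h(x_1) + ... + 2h(x_{5}) + h(x_6)].
Sum ≈ 1.044602.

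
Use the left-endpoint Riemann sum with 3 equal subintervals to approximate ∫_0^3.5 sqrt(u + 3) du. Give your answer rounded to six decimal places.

Δu = (3.5 − 0)/3 = 7/6.
Left endpoints: 0, 7/6, 7/3.
f(0) ≈ 1.732051, f(7/6) ≈ 2.041241, f(7/3) ≈ 2.309401.
Sum = Δu · [f(0) + f(7/6) + f(7/3)].
Sum ≈ 7.096476.

7.096476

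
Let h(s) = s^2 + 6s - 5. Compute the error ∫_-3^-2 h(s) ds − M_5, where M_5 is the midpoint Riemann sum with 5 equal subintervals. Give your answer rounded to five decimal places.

Exact integral: ∫_-3^-2 h(s) ds ≈ -13.6666667.
M_5 = -13.67.
Error ≈ -13.6666667 − (-13.67) ≈ 0.00333.

0.00333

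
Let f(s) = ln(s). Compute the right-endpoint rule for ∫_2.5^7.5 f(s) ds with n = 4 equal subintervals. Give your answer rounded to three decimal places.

Δs = (7.5 − 2.5)/4 = 1.25.
Right endpoints: 3.75, 5, 6.25, 7.5.
f(3.75) ≈ 1.322, f(5) ≈ 1.609, f(6.25) ≈ 1.833, f(7.5) ≈ 2.015.
Sum = Δs · [f(3.75) + f(5) + f(6.25) + f(7.5)].
Sum ≈ 8.473.

8.473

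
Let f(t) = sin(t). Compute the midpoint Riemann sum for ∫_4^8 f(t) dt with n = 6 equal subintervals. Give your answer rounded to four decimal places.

Δt = (8 − 4)/6 = 2/3.
Midpoints: 13/3, 5, 17/3, 19/3, 7, 23/3.
f(13/3) ≈ -0.9290, f(5) ≈ -0.9589, f(17/3) ≈ -0.5782, f(19/3) ≈ 0.0501, f(7) ≈ 0.6570, f(23/3) ≈ 0.9825.
Sum = Δt · [f(13/3) + f(5) + f(17/3) + ...].
Sum ≈ -0.5177.

-0.5177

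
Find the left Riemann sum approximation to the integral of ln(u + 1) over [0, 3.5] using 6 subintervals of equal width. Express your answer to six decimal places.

Δu = (3.5 − 0)/6 = 7/12.
Left endpoints: 0, 7/12, 7/6, 1.75, 7/3, 35/12.
f(0) ≈ 0.000000, f(7/12) ≈ 0.459532, f(7/6) ≈ 0.773190, f(1.75) ≈ 1.011601, f(7/3) ≈ 1.203973, f(35/12) ≈ 1.365241.
Sum = Δu · [f(0) + f(7/12) + f(7/6) + ...].
Sum ≈ 2.807897.

2.807897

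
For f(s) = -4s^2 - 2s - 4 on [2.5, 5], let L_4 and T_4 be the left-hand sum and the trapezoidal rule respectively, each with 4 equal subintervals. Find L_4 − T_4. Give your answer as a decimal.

25

L_4 = -150.234375.
T_4 = -175.234375.
L_4 − T_4 = 25.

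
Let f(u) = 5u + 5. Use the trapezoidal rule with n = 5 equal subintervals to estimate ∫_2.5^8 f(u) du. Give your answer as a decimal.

Δu = (8 − 2.5)/5 = 1.1.
f(2.5) = 17.5, f(3.6) = 23, f(4.7) = 28.5, f(5.8) = 34, f(6.9) = 39.5, f(8) = 45.
T_5 = (Δu/2)·[f(u_0) + 2f(u_1) + ... + 2f(u_{4}) + f(u_5)].
Sum = 171.875.

171.875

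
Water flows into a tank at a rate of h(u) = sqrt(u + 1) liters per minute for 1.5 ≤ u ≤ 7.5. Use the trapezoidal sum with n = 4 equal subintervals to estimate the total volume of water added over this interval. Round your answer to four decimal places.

Δu = (7.5 − 1.5)/4 = 1.5.
h(1.5) ≈ 1.5811, h(3) ≈ 2.0000, h(4.5) ≈ 2.3452, h(6) ≈ 2.6458, h(7.5) ≈ 2.9155.
T_4 = (Δu/2)·[h(u_0) + 2h(u_1) + 2h(u_2) + 2h(u_3) + h(u_4)].
Sum ≈ 13.8589.

13.8589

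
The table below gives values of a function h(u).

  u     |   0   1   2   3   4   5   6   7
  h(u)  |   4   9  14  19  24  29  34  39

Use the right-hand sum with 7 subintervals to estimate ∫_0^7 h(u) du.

Δu = 1.
Sum = 1·[9 + 14 + 19 + 24 + 29 + 34 + 39] = 168.

168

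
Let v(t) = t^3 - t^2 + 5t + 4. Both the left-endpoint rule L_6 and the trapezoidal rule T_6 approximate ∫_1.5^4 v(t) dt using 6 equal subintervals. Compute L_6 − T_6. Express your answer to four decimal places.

L_6 ≈ 75.055700.
T_6 ≈ 87.425492.
L_6 − T_6 ≈ -12.3698.

-12.3698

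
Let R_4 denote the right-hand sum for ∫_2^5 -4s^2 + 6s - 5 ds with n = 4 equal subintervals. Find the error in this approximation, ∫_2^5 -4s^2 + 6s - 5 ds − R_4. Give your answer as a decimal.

25.875

Exact integral: ∫_2^5 f(s) ds = -108.
R_4 = -133.875.
Error = -108 − (-133.875) = 25.875.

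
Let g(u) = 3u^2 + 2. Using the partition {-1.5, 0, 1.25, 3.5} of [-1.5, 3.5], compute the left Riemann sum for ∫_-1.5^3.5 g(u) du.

Subinterval widths: 1.5, 1.25, 2.25.
Left endpoints: -1.5, 0, 1.25.
g(-1.5) = 8.75, g(0) = 2, g(1.25) = 6.6875.
Sum = Σ Δu_i · g(u_i).
Sum = 30.671875.

30.671875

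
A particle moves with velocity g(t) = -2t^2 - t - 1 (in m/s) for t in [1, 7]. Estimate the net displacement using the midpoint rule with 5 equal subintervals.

Δt = (7 − 1)/5 = 1.2.
Midpoints: 1.6, 2.8, 4, 5.2, 6.4.
g(1.6) = -7.72, g(2.8) = -19.48, g(4) = -37, g(5.2) = -60.28, g(6.4) = -89.32.
Sum = Δt · [g(1.6) + g(2.8) + g(4) + g(5.2) + g(6.4)].
Sum = -256.56.

-256.56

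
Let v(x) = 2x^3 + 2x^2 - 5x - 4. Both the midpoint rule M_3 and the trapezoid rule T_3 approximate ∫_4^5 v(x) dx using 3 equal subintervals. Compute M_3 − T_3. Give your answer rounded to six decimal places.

M_3 ≈ 198.39814815.
T_3 ≈ 199.20370370.
M_3 − T_3 ≈ -0.805556.

-0.805556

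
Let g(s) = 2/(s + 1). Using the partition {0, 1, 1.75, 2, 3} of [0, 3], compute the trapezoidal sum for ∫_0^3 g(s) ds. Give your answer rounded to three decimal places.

2.905

Subinterval widths: 1, 0.75, 0.25, 1.
g(0) = 2, g(1) = 1, g(1.75) = 8/11, g(2) = 2/3, g(3) = 0.5.
On each subinterval the trapezoid contributes (Δs_i/2)·[g(s_{i-1}) + g(s_i)].
Sum ≈ 2.905.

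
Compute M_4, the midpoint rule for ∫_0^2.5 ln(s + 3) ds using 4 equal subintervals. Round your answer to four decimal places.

Δs = (2.5 − 0)/4 = 0.625.
Midpoints: 0.3125, 0.9375, 1.5625, 2.1875.
f(0.3125) ≈ 1.1977, f(0.9375) ≈ 1.3705, f(1.5625) ≈ 1.5179, f(2.1875) ≈ 1.6463.
Sum = Δs · [f(0.3125) + f(0.9375) + f(1.5625) + f(2.1875)].
Sum ≈ 3.5827.

3.5827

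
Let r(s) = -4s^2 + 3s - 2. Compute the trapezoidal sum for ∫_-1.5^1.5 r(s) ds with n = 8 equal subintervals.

Δs = (1.5 − (-1.5))/8 = 0.375.
r(-1.5) = -15.5, r(-1.125) = -10.4375, r(-0.75) = -6.5, r(-0.375) = -3.6875, r(0) = -2, r(0.375) = -1.4375, r(0.75) = -2, r(1.125) = -3.6875, r(1.5) = -6.5.
T_8 = (Δs/2)·[r(s_0) + 2r(s_1) + ... + 2r(s_{7}) + r(s_8)].
Sum = -15.28125.

-15.28125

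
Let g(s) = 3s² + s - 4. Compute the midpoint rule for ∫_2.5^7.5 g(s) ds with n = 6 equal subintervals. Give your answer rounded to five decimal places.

410.38194

Δs = (7.5 − 2.5)/6 = 5/6.
Midpoints: 35/12, 3.75, 55/12, 65/12, 6.25, 85/12.
g(35/12) = 24.4375, g(3.75) = 41.9375, g(55/12) = 3053/48, g(65/12) = 89.4375, g(6.25) = 119.4375, g(85/12) = 7373/48.
Sum = Δs · [g(35/12) + g(3.75) + g(55/12) + ...].
Sum ≈ 410.38194.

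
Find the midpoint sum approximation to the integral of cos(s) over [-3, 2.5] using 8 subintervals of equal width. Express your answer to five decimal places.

Δs = (2.5 − (-3))/8 = 0.6875.
Midpoints: -2.65625, -1.96875, -1.28125, -0.59375, 0.09375, 0.78125, 1.46875, 2.15625.
f(-2.65625) ≈ -0.88452, f(-1.96875) ≈ -0.38753, f(-1.28125) ≈ 0.28552, f(-0.59375) ≈ 0.82885, f(0.09375) ≈ 0.99561, f(0.78125) ≈ 0.71003, f(1.46875) ≈ 0.10187, f(2.15625) ≈ -0.55258.
Sum = Δs · [f(-2.65625) + f(-1.96875) + f(-1.28125) + ...].
Sum ≈ 0.75436.

0.75436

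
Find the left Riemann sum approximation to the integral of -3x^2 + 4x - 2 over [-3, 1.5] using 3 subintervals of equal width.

-86.625

Δx = (1.5 − (-3))/3 = 1.5.
Left endpoints: -3, -1.5, 0.
f(-3) = -41, f(-1.5) = -14.75, f(0) = -2.
Sum = Δx · [f(-3) + f(-1.5) + f(0)].
Sum = -86.625.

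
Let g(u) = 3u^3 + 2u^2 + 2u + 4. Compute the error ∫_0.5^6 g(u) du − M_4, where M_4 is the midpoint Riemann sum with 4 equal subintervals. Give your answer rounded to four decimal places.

27.0793

Exact integral: ∫_0.5^6 g(u) du ≈ 1173.619792.
M_4 ≈ 1146.540527.
Error ≈ 1173.619792 − 1146.540527 ≈ 27.0793.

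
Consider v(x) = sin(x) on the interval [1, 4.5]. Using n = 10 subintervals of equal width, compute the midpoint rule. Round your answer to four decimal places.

0.7549

Δx = (4.5 − 1)/10 = 0.35.
Midpoints: 1.175, 1.525, 1.875, 2.225, 2.575, 2.925, 3.275, 3.625, 3.975, 4.325.
v(1.175) ≈ 0.9227, v(1.525) ≈ 0.9990, v(1.875) ≈ 0.9541, v(2.225) ≈ 0.7935, v(2.575) ≈ 0.5368, v(2.925) ≈ 0.2149, v(3.275) ≈ -0.1330, v(3.625) ≈ -0.4648, v(3.975) ≈ -0.7402, v(4.325) ≈ -0.9259.
Sum = Δx · [v(1.175) + v(1.525) + v(1.875) + ...].
Sum ≈ 0.7549.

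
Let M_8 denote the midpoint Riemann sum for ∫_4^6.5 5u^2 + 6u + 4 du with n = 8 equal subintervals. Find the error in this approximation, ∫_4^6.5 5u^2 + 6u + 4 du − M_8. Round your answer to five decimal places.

0.10173

Exact integral: ∫_4^6.5 f(u) du ≈ 439.7916667.
M_8 ≈ 439.6899414.
Error ≈ 439.7916667 − 439.6899414 ≈ 0.10173.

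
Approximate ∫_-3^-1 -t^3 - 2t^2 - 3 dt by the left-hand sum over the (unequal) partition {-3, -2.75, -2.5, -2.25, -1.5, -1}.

Subinterval widths: 0.25, 0.25, 0.25, 0.75, 0.5.
Left endpoints: -3, -2.75, -2.5, -2.25, -1.5.
f(-3) = 6, f(-2.75) = 2.671875, f(-2.5) = 0.125, f(-2.25) = -1.734375, f(-1.5) = -4.125.
Sum = Σ Δt_i · f(t_i).
Sum = -1.1640625.

-1.1640625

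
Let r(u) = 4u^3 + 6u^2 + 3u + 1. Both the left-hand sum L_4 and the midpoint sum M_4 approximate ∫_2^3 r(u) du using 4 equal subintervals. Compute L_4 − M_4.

L_4 = 98.25.
M_4 = 111.3125.
L_4 − M_4 = -13.0625.

-13.0625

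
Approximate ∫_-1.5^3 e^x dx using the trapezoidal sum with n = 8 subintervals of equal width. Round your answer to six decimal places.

20.383381

Δx = (3 − (-1.5))/8 = 0.5625.
f(-1.5) ≈ 0.223130, f(-0.9375) ≈ 0.391606, f(-0.375) ≈ 0.687289, f(0.1875) ≈ 1.206230, f(0.75) ≈ 2.117000, f(1.3125) ≈ 3.715451, f(1.875) ≈ 6.520819, f(2.4375) ≈ 11.444394, f(3) ≈ 20.085537.
T_8 = (Δx/2)·[f(x_0) + 2f(x_1) + ... + 2f(x_{7}) + f(x_8)].
Sum ≈ 20.383381.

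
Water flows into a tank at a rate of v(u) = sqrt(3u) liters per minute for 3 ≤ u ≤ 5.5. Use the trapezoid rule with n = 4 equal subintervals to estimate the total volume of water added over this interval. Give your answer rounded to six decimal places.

Δu = (5.5 − 3)/4 = 0.625.
v(3) ≈ 3.000000, v(3.625) ≈ 3.297726, v(4.25) ≈ 3.570714, v(4.875) ≈ 3.824265, v(5.5) ≈ 4.062019.
T_4 = (Δu/2)·[v(u_0) + 2v(u_1) + 2v(u_2) + 2v(u_3) + v(u_4)].
Sum ≈ 8.889822.

8.889822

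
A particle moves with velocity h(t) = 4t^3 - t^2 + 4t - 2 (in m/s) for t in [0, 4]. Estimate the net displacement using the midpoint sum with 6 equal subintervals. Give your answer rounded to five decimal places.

255.25926

Δt = (4 − 0)/6 = 2/3.
Midpoints: 1/3, 1, 5/3, 7/3, 3, 11/3.
h(1/3) = -17/27, h(1) = 5, h(5/3) = 551/27, h(7/3) = 1423/27, h(3) = 109, h(11/3) = 5303/27.
Sum = Δt · [h(1/3) + h(1) + h(5/3) + ...].
Sum ≈ 255.25926.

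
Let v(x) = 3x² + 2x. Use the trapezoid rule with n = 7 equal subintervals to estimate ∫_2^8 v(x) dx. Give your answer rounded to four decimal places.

566.2041

Δx = (8 − 2)/7 = 6/7.
v(2) = 16, v(20/7) = 1480/49, v(26/7) = 2392/49, v(32/7) = 3520/49, v(38/7) = 4864/49, v(44/7) = 6424/49, v(50/7) = 8200/49, v(8) = 208.
T_7 = (Δx/2)·[v(x_0) + 2v(x_1) + ... + 2v(x_{6}) + v(x_7)].
Sum ≈ 566.2041.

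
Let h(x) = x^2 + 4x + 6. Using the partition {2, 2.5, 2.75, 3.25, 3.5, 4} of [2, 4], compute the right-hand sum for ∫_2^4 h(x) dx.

59.109375

Subinterval widths: 0.5, 0.25, 0.5, 0.25, 0.5.
Right endpoints: 2.5, 2.75, 3.25, 3.5, 4.
h(2.5) = 22.25, h(2.75) = 24.5625, h(3.25) = 29.5625, h(3.5) = 32.25, h(4) = 38.
Sum = Σ Δx_i · h(x_i).
Sum = 59.109375.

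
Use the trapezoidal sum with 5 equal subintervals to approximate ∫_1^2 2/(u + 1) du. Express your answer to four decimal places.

0.8119

Δu = (2 − 1)/5 = 0.2.
f(1) = 1, f(1.2) = 10/11, f(1.4) = 5/6, f(1.6) = 10/13, f(1.8) = 5/7, f(2) = 2/3.
T_5 = (Δu/2)·[f(u_0) + 2f(u_1) + ... + 2f(u_{4}) + f(u_5)].
Sum ≈ 0.8119.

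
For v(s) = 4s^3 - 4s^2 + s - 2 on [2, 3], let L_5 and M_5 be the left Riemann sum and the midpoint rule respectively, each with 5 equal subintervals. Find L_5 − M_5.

L_5 = 34.64.
M_5 = 40.08.
L_5 − M_5 = -5.44.

-5.44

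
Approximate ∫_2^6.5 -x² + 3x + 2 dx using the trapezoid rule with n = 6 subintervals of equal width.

-22.921875

Δx = (6.5 − 2)/6 = 0.75.
f(2) = 4, f(2.75) = 2.6875, f(3.5) = 0.25, f(4.25) = -3.3125, f(5) = -8, f(5.75) = -13.8125, f(6.5) = -20.75.
T_6 = (Δx/2)·[f(x_0) + 2f(x_1) + ... + 2f(x_{5}) + f(x_6)].
Sum = -22.921875.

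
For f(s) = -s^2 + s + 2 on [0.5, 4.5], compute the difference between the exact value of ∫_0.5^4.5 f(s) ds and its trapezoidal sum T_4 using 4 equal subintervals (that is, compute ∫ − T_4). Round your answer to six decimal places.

0.666667

Exact integral: ∫_0.5^4.5 f(s) ds ≈ -12.33333333.
T_4 = -13.
Error ≈ -12.33333333 − (-13) ≈ 0.666667.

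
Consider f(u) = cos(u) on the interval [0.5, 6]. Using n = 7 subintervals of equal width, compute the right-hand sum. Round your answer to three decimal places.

Δu = (6 − 0.5)/7 = 11/14.
Right endpoints: 9/7, 29/14, 20/7, 51/14, 31/7, 73/14, 6.
f(9/7) ≈ 0.281, f(29/14) ≈ -0.480, f(20/7) ≈ -0.960, f(51/14) ≈ -0.877, f(31/7) ≈ -0.280, f(73/14) ≈ 0.481, f(6) ≈ 0.960.
Sum = Δu · [f(9/7) + f(29/14) + f(20/7) + ...].
Sum ≈ -0.687.

-0.687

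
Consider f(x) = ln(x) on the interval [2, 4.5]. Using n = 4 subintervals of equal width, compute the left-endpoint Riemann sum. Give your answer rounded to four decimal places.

Δx = (4.5 − 2)/4 = 0.625.
Left endpoints: 2, 2.625, 3.25, 3.875.
f(2) ≈ 0.6931, f(2.625) ≈ 0.9651, f(3.25) ≈ 1.1787, f(3.875) ≈ 1.3545.
Sum = Δx · [f(2) + f(2.625) + f(3.25) + f(3.875)].
Sum ≈ 2.6196.

2.6196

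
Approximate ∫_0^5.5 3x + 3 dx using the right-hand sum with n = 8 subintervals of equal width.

Δx = (5.5 − 0)/8 = 0.6875.
Right endpoints: 0.6875, 1.375, 2.0625, 2.75, 3.4375, 4.125, 4.8125, 5.5.
f(0.6875) = 5.0625, f(1.375) = 7.125, f(2.0625) = 9.1875, f(2.75) = 11.25, f(3.4375) = 13.3125, f(4.125) = 15.375, f(4.8125) = 17.4375, f(5.5) = 19.5.
Sum = Δx · [f(0.6875) + f(1.375) + f(2.0625) + ...].
Sum = 67.546875.

67.546875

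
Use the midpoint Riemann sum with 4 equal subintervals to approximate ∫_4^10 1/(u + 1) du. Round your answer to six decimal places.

0.785536

Δu = (10 − 4)/4 = 1.5.
Midpoints: 4.75, 6.25, 7.75, 9.25.
f(4.75) = 4/23, f(6.25) = 4/29, f(7.75) = 4/35, f(9.25) = 4/41.
Sum = Δu · [f(4.75) + f(6.25) + f(7.75) + f(9.25)].
Sum ≈ 0.785536.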